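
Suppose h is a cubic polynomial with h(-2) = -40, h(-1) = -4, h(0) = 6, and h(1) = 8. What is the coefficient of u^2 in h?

-4

Write h(u) = au^3 + bu^2 + cu + d. Substituting each data point gives a linear system:
  -8a + 4b - 2c + d = -40
  -a + b - c + d = -4
  d = 6
  a + b + c + d = 8
Solving the system yields a = 3, b = -4, c = 3, d = 6.
So h(u) = 3u^3 - 4u^2 + 3u + 6.
The coefficient of u^2 is -4.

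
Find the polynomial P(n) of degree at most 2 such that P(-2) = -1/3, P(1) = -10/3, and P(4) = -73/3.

P(n) = -n^2 - 2n - 1/3

Write P(n) = an^2 + bn + c. Substituting each data point gives a linear system:
  4a - 2b + c = -1/3
  a + b + c = -10/3
  16a + 4b + c = -73/3
Solving the system yields a = -1, b = -2, c = -1/3.
So P(n) = -n² - 2n - 1/3.
Check: P(-2) = -1/3. ✓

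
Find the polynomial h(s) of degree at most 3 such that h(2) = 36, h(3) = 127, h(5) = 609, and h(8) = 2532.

h(s) = 5s^3 - 4s + 4

Using the Lagrange interpolation formula with nodes 2, 3, 5, 8:
  L_0(s) = (s - 3)(s - 5)(s - 8) / -18
  L_1(s) = (s - 2)(s - 5)(s - 8) / 10
  L_2(s) = (s - 2)(s - 3)(s - 8) / -18
  L_3(s) = (s - 2)(s - 3)(s - 5) / 90
Then h(s) = 36·L_0(s) + 127·L_1(s) + 609·L_2(s) + 2532·L_3(s).
Expanding and collecting terms gives h(s) = 5s^3 - 4s + 4.
Check: h(2) = 36. ✓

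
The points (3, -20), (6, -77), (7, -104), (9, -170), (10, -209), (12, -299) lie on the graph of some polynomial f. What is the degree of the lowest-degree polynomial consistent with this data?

2

Divided differences on the nodes 3, 6, 7, 9, 10, 12:
  order 0: -20  -77  -104  -170  -209  -299
  order 1: -19  -27  -33  -39  -45
  order 2: -2  -2  -2  -2
  order 3: 0  0  0
  order 4: 0  0
  order 5: 0
The order-2 divided differences are all -2 (nonzero) and every higher order vanishes, so the data lies on a polynomial of degree exactly 2.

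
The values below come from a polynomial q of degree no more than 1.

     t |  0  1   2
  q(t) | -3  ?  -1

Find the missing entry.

The 2 known points determine the degree-1 polynomial uniquely.
Write q(t) = at + b. Substituting each data point gives a linear system:
  b = -3
  2a + b = -1
Solving the system yields a = 1, b = -3.
So q(t) = t - 3.
Then q(1) = -2.

-2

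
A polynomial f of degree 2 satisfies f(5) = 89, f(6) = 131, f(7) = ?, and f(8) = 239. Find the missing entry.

The 3 known points determine the degree-2 polynomial uniquely.
Write f(x) = ax^2 + bx + c. Substituting each data point gives a linear system:
  25a + 5b + c = 89
  36a + 6b + c = 131
  64a + 8b + c = 239
Solving the system yields a = 4, b = -2, c = -1.
So f(x) = 4x² - 2x - 1.
Then f(7) = 181.

181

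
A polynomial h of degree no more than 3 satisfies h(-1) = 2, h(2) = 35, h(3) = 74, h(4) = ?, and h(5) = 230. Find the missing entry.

The 4 known points determine the degree-3 polynomial uniquely.
Write h(s) = as^3 + bs^2 + cs + d. Substituting each data point gives a linear system:
  -a + b - c + d = 2
  8a + 4b + 2c + d = 35
  27a + 9b + 3c + d = 74
  125a + 25b + 5c + d = 230
Solving the system yields a = 1, b = 3, c = 5, d = 5.
So h(s) = s^3 + 3s^2 + 5s + 5.
Then h(4) = 137.

137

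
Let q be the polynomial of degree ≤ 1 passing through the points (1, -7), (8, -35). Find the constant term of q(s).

-3

Write q(s) = as + b. Substituting each data point gives a linear system:
  a + b = -7
  8a + b = -35
Solving the system yields a = -4, b = -3.
So q(s) = -4s - 3.
The constant term is -3.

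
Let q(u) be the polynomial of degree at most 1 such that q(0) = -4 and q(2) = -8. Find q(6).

Write q(u) = au + b. Substituting each data point gives a linear system:
  b = -4
  2a + b = -8
Solving the system yields a = -2, b = -4.
So q(u) = -2u - 4.
Then q(6) = -16.

-16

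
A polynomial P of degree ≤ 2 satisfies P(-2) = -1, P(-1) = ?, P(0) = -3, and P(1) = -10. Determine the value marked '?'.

0

On equispaced nodes a degree-2 polynomial has vanishing third forward difference, so
  - P(-2) + 3·P(-1) - 3·P(0) + P(1) = 0.
Substituting the known values and solving for P(-1):
  3·P(-1) = 0
  P(-1) = 0.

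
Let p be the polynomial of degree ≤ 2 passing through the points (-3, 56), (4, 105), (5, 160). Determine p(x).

Using the Lagrange interpolation formula with nodes -3, 4, 5:
  L_0(x) = (x - 4)(x - 5) / 56
  L_1(x) = (x + 3)(x - 5) / -7
  L_2(x) = (x + 3)(x - 4) / 8
Then p(x) = 56·L_0(x) + 105·L_1(x) + 160·L_2(x).
Expanding and collecting terms gives p(x) = 6x² + x + 5.
Check: p(4) = 105. ✓

p(x) = 6x^2 + x + 5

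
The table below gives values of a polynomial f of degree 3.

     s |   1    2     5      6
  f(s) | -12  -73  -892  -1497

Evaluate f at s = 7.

Using the Lagrange interpolation formula with nodes 1, 2, 5, 6:
  L_0(s) = (s - 2)(s - 5)(s - 6) / -20
  L_1(s) = (s - 1)(s - 5)(s - 6) / 12
  L_2(s) = (s - 1)(s - 2)(s - 6) / -12
  L_3(s) = (s - 1)(s - 2)(s - 5) / 20
Then f(s) = -12·L_0(s) - 73·L_1(s) - 892·L_2(s) - 1497·L_3(s).
Expanding and collecting terms gives f(s) = -6s³ - 5s² - 4s + 3.
Evaluating at s = 7: f(7) = -2328.

-2328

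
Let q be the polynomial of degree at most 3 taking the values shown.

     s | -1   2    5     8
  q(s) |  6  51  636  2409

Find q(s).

Using the Lagrange interpolation formula with nodes -1, 2, 5, 8:
  L_0(s) = (s - 2)(s - 5)(s - 8) / -162
  L_1(s) = (s + 1)(s - 5)(s - 8) / 54
  L_2(s) = (s + 1)(s - 2)(s - 8) / -54
  L_3(s) = (s + 1)(s - 2)(s - 5) / 162
Then q(s) = 6·L_0(s) + 51·L_1(s) + 636·L_2(s) + 2409·L_3(s).
Expanding and collecting terms gives q(s) = 4s^3 + 6s^2 - 3s + 1.
Check: q(5) = 636. ✓

q(s) = 4s^3 + 6s^2 - 3s + 1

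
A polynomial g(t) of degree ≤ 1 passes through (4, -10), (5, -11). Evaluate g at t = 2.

-8

Using the Lagrange interpolation formula with nodes 4, 5:
  L_0(t) = (t - 5) / -1
  L_1(t) = (t - 4) / 1
Then g(t) = -10·L_0(t) - 11·L_1(t).
Expanding and collecting terms gives g(t) = -t - 6.
Evaluating at t = 2: g(2) = -8.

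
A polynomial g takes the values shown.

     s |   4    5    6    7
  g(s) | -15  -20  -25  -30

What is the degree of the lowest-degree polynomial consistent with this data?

1

Forward differences of the values at s = 4, 5, 6, 7:
  g  : -15  -20  -25  -30
  Δ  : -5  -5  -5
  Δ^2: 0  0
  Δ^3: 0
The first differences are constant (-5) and nonzero, while all higher differences vanish, so the minimal degree is 1.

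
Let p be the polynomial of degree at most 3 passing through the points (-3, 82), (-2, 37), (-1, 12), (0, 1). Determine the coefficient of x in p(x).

-6

Write p(x) = ax^3 + bx^2 + cx + d. Substituting each data point gives a linear system:
  -27a + 9b - 3c + d = 82
  -8a + 4b - 2c + d = 37
  -a + b - c + d = 12
  d = 1
Solving the system yields a = -1, b = 4, c = -6, d = 1.
So p(x) = -x^3 + 4x^2 - 6x + 1.
The coefficient of x is -6.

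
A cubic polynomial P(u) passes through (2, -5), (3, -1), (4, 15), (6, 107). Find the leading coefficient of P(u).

1

Write P(u) = au^3 + bu^2 + cu + d. Substituting each data point gives a linear system:
  8a + 4b + 2c + d = -5
  27a + 9b + 3c + d = -1
  64a + 16b + 4c + d = 15
  216a + 36b + 6c + d = 107
Solving the system yields a = 1, b = -3, c = 0, d = -1.
So P(u) = u^3 - 3u^2 - 1.
The leading coefficient is 1.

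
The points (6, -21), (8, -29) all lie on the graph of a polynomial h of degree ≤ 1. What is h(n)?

h(n) = -4n + 3

Using the Lagrange interpolation formula with nodes 6, 8:
  L_0(n) = (n - 8) / -2
  L_1(n) = (n - 6) / 2
Then h(n) = -21·L_0(n) - 29·L_1(n).
Expanding and collecting terms gives h(n) = -4n + 3.
Check: h(6) = -21. ✓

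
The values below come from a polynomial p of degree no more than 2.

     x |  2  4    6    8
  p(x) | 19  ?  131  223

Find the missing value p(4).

On equispaced nodes a degree-2 polynomial has vanishing third forward difference, so
  - p(2) + 3·p(4) - 3·p(6) + p(8) = 0.
Substituting the known values and solving for p(4):
  3·p(4) = 189
  p(4) = 63.

63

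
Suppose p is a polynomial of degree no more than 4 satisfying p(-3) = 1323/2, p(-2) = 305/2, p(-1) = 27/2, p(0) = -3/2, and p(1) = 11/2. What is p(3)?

795/2

Forward differences of the values at n = -3, -2, -1, 0, 1:
  p  : 1323/2  305/2  27/2  -3/2  11/2
  Δ  : -509  -139  -15  7
  Δ^2: 370  124  22
  Δ^3: -246  -102
  Δ^4: 144
The fourth differences are constant, confirming degree 4.
Interpolating (Newton forward form) and evaluating at n = 3 gives p(3) = 795/2.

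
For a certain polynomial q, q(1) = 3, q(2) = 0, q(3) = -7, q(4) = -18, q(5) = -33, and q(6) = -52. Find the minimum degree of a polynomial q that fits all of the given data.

Forward differences of the values at x = 1, 2, 3, 4, 5, 6:
  q  : 3  0  -7  -18  -33  -52
  Δ  : -3  -7  -11  -15  -19
  Δ^2: -4  -4  -4  -4
  Δ^3: 0  0  0
  Δ^4: 0  0
  Δ^5: 0
The second differences are constant (-4) and nonzero, while all higher differences vanish, so the minimal degree is 2.

2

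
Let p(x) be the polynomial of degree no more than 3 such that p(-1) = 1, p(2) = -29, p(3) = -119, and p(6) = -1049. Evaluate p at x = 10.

Write p(x) = ax^3 + bx^2 + cx + d. Substituting each data point gives a linear system:
  -a + b - c + d = 1
  8a + 4b + 2c + d = -29
  27a + 9b + 3c + d = -119
  216a + 36b + 6c + d = -1049
Solving the system yields a = -5, b = 0, c = 5, d = 1.
So p(x) = -5x^3 + 5x + 1.
Then p(10) = -4949.

-4949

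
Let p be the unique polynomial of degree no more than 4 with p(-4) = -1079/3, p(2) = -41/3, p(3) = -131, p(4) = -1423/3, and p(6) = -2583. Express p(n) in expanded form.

Write p(n) = an^4 + bn^3 + cn^2 + dn + e. Substituting each data point gives a linear system:
  256a - 64b + 16c - 4d + e = -1079/3
  16a + 8b + 4c + 2d + e = -41/3
  81a + 27b + 9c + 3d + e = -131
  256a + 64b + 16c + 4d + e = -1423/3
  1296a + 216b + 36c + 6d + e = -2583
Solving the system yields a = -2, b = -1, c = 6, d = 5/3, e = -1.
So p(n) = -2n^4 - n^3 + 6n^2 + (5/3)n - 1.
Check: p(-4) = -1079/3. ✓

p(n) = -2n^4 - n^3 + 6n^2 + (5/3)n - 1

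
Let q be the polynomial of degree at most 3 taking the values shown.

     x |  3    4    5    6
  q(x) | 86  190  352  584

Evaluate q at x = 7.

898

Write q(x) = ax^3 + bx^2 + cx + d. Substituting each data point gives a linear system:
  27a + 9b + 3c + d = 86
  64a + 16b + 4c + d = 190
  125a + 25b + 5c + d = 352
  216a + 36b + 6c + d = 584
Solving the system yields a = 2, b = 5, c = -5, d = 2.
So q(x) = 2x^3 + 5x^2 - 5x + 2.
Then q(7) = 898.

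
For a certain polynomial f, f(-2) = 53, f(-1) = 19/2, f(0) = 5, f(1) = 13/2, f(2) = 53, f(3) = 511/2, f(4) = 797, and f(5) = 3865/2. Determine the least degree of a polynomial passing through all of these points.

Forward differences of the values at t = -2, -1, 0, 1, 2, 3, 4, 5:
  f  : 53  19/2  5  13/2  53  511/2  797  3865/2
  Δ  : -87/2  -9/2  3/2  93/2  405/2  1083/2  2271/2
  Δ^2: 39  6  45  156  339  594
  Δ^3: -33  39  111  183  255
  Δ^4: 72  72  72  72
  Δ^5: 0  0  0
  Δ^6: 0  0
  Δ^7: 0
The fourth differences are constant (72) and nonzero, while all higher differences vanish, so the minimal degree is 4.

4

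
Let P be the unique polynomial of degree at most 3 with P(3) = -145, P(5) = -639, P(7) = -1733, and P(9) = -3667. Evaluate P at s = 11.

-6681

Write P(s) = as^3 + bs^2 + cs + d. Substituting each data point gives a linear system:
  27a + 9b + 3c + d = -145
  125a + 25b + 5c + d = -639
  343a + 49b + 7c + d = -1733
  729a + 81b + 9c + d = -3667
Solving the system yields a = -5, b = 0, c = -2, d = -4.
So P(s) = -5s³ - 2s - 4.
Then P(11) = -6681.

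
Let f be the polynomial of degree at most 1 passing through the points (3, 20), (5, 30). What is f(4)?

Using the Lagrange interpolation formula with nodes 3, 5:
  L_0(n) = (n - 5) / -2
  L_1(n) = (n - 3) / 2
Then f(n) = 20·L_0(n) + 30·L_1(n).
Expanding and collecting terms gives f(n) = 5n + 5.
Evaluating at n = 4: f(4) = 25.

25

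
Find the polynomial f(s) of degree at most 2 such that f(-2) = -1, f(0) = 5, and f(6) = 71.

Using the Lagrange interpolation formula with nodes -2, 0, 6:
  L_0(s) = s(s - 6) / 16
  L_1(s) = (s + 2)(s - 6) / -12
  L_2(s) = (s + 2)s / 48
Then f(s) = -1·L_0(s) + 5·L_1(s) + 71·L_2(s).
Expanding and collecting terms gives f(s) = s^2 + 5s + 5.
Check: f(0) = 5. ✓

f(s) = s^2 + 5s + 5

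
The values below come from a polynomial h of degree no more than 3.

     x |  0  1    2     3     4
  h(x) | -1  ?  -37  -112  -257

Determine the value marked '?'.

The 4 known points determine the degree-3 polynomial uniquely.
Write h(x) = ax^3 + bx^2 + cx + d. Substituting each data point gives a linear system:
  d = -1
  8a + 4b + 2c + d = -37
  27a + 9b + 3c + d = -112
  64a + 16b + 4c + d = -257
Solving the system yields a = -4, b = 1, c = -4, d = -1.
So h(x) = -4x³ + x² - 4x - 1.
Then h(1) = -8.

-8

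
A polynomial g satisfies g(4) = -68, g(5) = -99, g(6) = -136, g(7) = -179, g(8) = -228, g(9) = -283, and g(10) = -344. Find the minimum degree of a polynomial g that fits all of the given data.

2

Forward differences of the values at s = 4, 5, 6, 7, 8, 9, 10:
  g  : -68  -99  -136  -179  -228  -283  -344
  Δ  : -31  -37  -43  -49  -55  -61
  Δ^2: -6  -6  -6  -6  -6
  Δ^3: 0  0  0  0
  Δ^4: 0  0  0
  Δ^5: 0  0
  Δ^6: 0
The second differences are constant (-6) and nonzero, while all higher differences vanish, so the minimal degree is 2.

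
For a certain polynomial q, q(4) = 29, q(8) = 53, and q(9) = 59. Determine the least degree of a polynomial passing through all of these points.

Divided differences on the nodes 4, 8, 9:
  order 0: 29  53  59
  order 1: 6  6
  order 2: 0
The order-1 divided differences are all 6 (nonzero) and every higher order vanishes, so the data lies on a polynomial of degree exactly 1.

1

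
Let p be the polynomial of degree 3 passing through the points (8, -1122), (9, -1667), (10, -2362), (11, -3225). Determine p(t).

Using the Lagrange interpolation formula with nodes 8, 9, 10, 11:
  L_0(t) = (t - 9)(t - 10)(t - 11) / -6
  L_1(t) = (t - 8)(t - 10)(t - 11) / 2
  L_2(t) = (t - 8)(t - 9)(t - 11) / -2
  L_3(t) = (t - 8)(t - 9)(t - 10) / 6
Then p(t) = -1122·L_0(t) - 1667·L_1(t) - 2362·L_2(t) - 3225·L_3(t).
Expanding and collecting terms gives p(t) = -3t^3 + 6t^2 + 4t - 2.
Check: p(10) = -2362. ✓

p(t) = -3t^3 + 6t^2 + 4t - 2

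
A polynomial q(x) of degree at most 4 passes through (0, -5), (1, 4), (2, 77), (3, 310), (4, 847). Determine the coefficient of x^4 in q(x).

2

Write q(x) = ax^4 + bx^3 + cx^2 + dx + e. Substituting each data point gives a linear system:
  e = -5
  a + b + c + d + e = 4
  16a + 8b + 4c + 2d + e = 77
  81a + 27b + 9c + 3d + e = 310
  256a + 64b + 16c + 4d + e = 847
Solving the system yields a = 2, b = 4, c = 6, d = -3, e = -5.
So q(x) = 2x^4 + 4x^3 + 6x^2 - 3x - 5.
The leading coefficient is 2.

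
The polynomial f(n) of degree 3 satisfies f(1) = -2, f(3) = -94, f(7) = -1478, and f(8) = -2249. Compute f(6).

-907

Using the Lagrange interpolation formula with nodes 1, 3, 7, 8:
  L_0(n) = (n - 3)(n - 7)(n - 8) / -84
  L_1(n) = (n - 1)(n - 7)(n - 8) / 40
  L_2(n) = (n - 1)(n - 3)(n - 8) / -24
  L_3(n) = (n - 1)(n - 3)(n - 7) / 35
Then f(n) = -2·L_0(n) - 94·L_1(n) - 1478·L_2(n) - 2249·L_3(n).
Expanding and collecting terms gives f(n) = -5n^3 + 5n^2 - n - 1.
Evaluating at n = 6: f(6) = -907.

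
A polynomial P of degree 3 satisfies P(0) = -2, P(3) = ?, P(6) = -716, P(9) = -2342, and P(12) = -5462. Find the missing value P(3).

-98

On equispaced nodes a degree-3 polynomial has vanishing fourth forward difference, so
  P(0) - 4·P(3) + 6·P(6) - 4·P(9) + P(12) = 0.
Substituting the known values and solving for P(3):
  -4·P(3) = 392
  P(3) = -98.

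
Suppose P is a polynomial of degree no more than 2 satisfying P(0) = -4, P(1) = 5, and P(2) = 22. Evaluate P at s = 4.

80

Using the Lagrange interpolation formula with nodes 0, 1, 2:
  L_0(s) = (s - 1)(s - 2) / 2
  L_1(s) = s(s - 2) / -1
  L_2(s) = s(s - 1) / 2
Then P(s) = -4·L_0(s) + 5·L_1(s) + 22·L_2(s).
Expanding and collecting terms gives P(s) = 4s² + 5s - 4.
Evaluating at s = 4: P(4) = 80.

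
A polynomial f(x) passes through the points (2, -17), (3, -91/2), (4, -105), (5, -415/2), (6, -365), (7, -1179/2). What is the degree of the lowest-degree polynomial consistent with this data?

3

Forward differences of the values at x = 2, 3, 4, 5, 6, 7:
  f  : -17  -91/2  -105  -415/2  -365  -1179/2
  Δ  : -57/2  -119/2  -205/2  -315/2  -449/2
  Δ^2: -31  -43  -55  -67
  Δ^3: -12  -12  -12
  Δ^4: 0  0
  Δ^5: 0
The third differences are constant (-12) and nonzero, while all higher differences vanish, so the minimal degree is 3.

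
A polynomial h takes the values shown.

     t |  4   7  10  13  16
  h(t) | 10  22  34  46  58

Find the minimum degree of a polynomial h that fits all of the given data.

Forward differences of the values at t = 4, 7, 10, 13, 16:
  h  : 10  22  34  46  58
  Δ  : 12  12  12  12
  Δ^2: 0  0  0
  Δ^3: 0  0
  Δ^4: 0
The first differences are constant (12) and nonzero, while all higher differences vanish, so the minimal degree is 1.

1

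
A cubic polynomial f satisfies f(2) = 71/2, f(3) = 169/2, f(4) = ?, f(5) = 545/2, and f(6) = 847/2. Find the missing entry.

On equispaced nodes a degree-3 polynomial has vanishing fourth forward difference, so
  f(2) - 4·f(3) + 6·f(4) - 4·f(5) + f(6) = 0.
Substituting the known values and solving for f(4):
  6·f(4) = 969
  f(4) = 323/2.

323/2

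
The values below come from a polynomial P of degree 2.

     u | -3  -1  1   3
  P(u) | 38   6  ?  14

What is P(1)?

-2

The 3 known points determine the degree-2 polynomial uniquely.
Write P(u) = au^2 + bu + c. Substituting each data point gives a linear system:
  9a - 3b + c = 38
  a - b + c = 6
  9a + 3b + c = 14
Solving the system yields a = 3, b = -4, c = -1.
So P(u) = 3u^2 - 4u - 1.
Then P(1) = -2.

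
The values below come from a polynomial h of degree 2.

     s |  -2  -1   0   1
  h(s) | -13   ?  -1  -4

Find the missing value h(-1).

-4

On equispaced nodes a degree-2 polynomial has vanishing third forward difference, so
  - h(-2) + 3·h(-1) - 3·h(0) + h(1) = 0.
Substituting the known values and solving for h(-1):
  3·h(-1) = -12
  h(-1) = -4.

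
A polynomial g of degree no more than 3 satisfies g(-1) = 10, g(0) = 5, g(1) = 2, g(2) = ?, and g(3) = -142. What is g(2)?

The 4 known points determine the degree-3 polynomial uniquely.
Write g(x) = ax^3 + bx^2 + cx + d. Substituting each data point gives a linear system:
  -a + b - c + d = 10
  d = 5
  a + b + c + d = 2
  27a + 9b + 3c + d = -142
Solving the system yields a = -6, b = 1, c = 2, d = 5.
So g(x) = -6x^3 + x^2 + 2x + 5.
Then g(2) = -35.

-35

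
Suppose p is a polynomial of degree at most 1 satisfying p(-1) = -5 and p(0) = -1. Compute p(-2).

Write p(u) = au + b. Substituting each data point gives a linear system:
  -a + b = -5
  b = -1
Solving the system yields a = 4, b = -1.
So p(u) = 4u - 1.
Then p(-2) = -9.

-9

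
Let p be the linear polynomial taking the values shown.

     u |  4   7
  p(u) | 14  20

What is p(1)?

Write p(u) = au + b. Substituting each data point gives a linear system:
  4a + b = 14
  7a + b = 20
Solving the system yields a = 2, b = 6.
So p(u) = 2u + 6.
Then p(1) = 8.

8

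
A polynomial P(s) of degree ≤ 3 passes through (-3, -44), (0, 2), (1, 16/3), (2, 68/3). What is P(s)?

Write P(s) = as^3 + bs^2 + cs + d. Substituting each data point gives a linear system:
  -27a + 9b - 3c + d = -44
  d = 2
  a + b + c + d = 16/3
  8a + 4b + 2c + d = 68/3
Solving the system yields a = 2, b = 1, c = 1/3, d = 2.
So P(s) = 2s³ + s² + (1/3)s + 2.
Check: P(-3) = -44. ✓

P(s) = 2s^3 + s^2 + (1/3)s + 2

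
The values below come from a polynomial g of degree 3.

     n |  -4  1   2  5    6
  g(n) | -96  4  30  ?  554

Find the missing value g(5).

336

The 4 known points determine the degree-3 polynomial uniquely.
Write g(n) = an^3 + bn^2 + cn + d. Substituting each data point gives a linear system:
  -64a + 16b - 4c + d = -96
  a + b + c + d = 4
  8a + 4b + 2c + d = 30
  216a + 36b + 6c + d = 554
Solving the system yields a = 2, b = 3, c = 3, d = -4.
So g(n) = 2n^3 + 3n^2 + 3n - 4.
Then g(5) = 336.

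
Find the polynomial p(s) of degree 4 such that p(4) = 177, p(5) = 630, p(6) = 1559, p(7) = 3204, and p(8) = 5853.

p(s) = 2s^4 - 4s^3 - 4s^2 - 5s + 5

Write p(s) = as^4 + bs^3 + cs^2 + ds + e. Substituting each data point gives a linear system:
  256a + 64b + 16c + 4d + e = 177
  625a + 125b + 25c + 5d + e = 630
  1296a + 216b + 36c + 6d + e = 1559
  2401a + 343b + 49c + 7d + e = 3204
  4096a + 512b + 64c + 8d + e = 5853
Solving the system yields a = 2, b = -4, c = -4, d = -5, e = 5.
So p(s) = 2s⁴ - 4s³ - 4s² - 5s + 5.
Check: p(7) = 3204. ✓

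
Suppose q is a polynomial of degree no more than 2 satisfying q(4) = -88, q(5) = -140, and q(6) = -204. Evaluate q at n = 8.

-368

Write q(n) = an^2 + bn + c. Substituting each data point gives a linear system:
  16a + 4b + c = -88
  25a + 5b + c = -140
  36a + 6b + c = -204
Solving the system yields a = -6, b = 2, c = 0.
So q(n) = -6n^2 + 2n.
Then q(8) = -368.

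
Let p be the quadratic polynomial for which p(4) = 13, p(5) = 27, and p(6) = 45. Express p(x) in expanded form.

Using the Lagrange interpolation formula with nodes 4, 5, 6:
  L_0(x) = (x - 5)(x - 6) / 2
  L_1(x) = (x - 4)(x - 6) / -1
  L_2(x) = (x - 4)(x - 5) / 2
Then p(x) = 13·L_0(x) + 27·L_1(x) + 45·L_2(x).
Expanding and collecting terms gives p(x) = 2x^2 - 4x - 3.
Check: p(4) = 13. ✓

p(x) = 2x^2 - 4x - 3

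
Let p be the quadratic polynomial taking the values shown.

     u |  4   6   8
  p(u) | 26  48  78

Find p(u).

Using the Lagrange interpolation formula with nodes 4, 6, 8:
  L_0(u) = (u - 6)(u - 8) / 8
  L_1(u) = (u - 4)(u - 8) / -4
  L_2(u) = (u - 4)(u - 6) / 8
Then p(u) = 26·L_0(u) + 48·L_1(u) + 78·L_2(u).
Expanding and collecting terms gives p(u) = u² + u + 6.
Check: p(6) = 48. ✓

p(u) = u^2 + u + 6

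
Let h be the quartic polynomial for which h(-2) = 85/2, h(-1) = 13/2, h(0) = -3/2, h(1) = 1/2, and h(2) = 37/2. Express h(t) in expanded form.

Write h(t) = at^4 + bt^3 + ct^2 + dt + e. Substituting each data point gives a linear system:
  16a - 8b + 4c - 2d + e = 85/2
  a - b + c - d + e = 13/2
  e = -3/2
  a + b + c + d + e = 1/2
  16a + 8b + 4c + 2d + e = 37/2
Solving the system yields a = 1, b = -1, c = 4, d = -2, e = -3/2.
So h(t) = t^4 - t^3 + 4t^2 - 2t - 3/2.
Check: h(-2) = 85/2. ✓

h(t) = t^4 - t^3 + 4t^2 - 2t - 3/2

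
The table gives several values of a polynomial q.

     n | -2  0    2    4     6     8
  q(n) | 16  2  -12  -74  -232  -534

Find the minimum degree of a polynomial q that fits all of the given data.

3

Forward differences of the values at n = -2, 0, 2, 4, 6, 8:
  q  : 16  2  -12  -74  -232  -534
  Δ  : -14  -14  -62  -158  -302
  Δ^2: 0  -48  -96  -144
  Δ^3: -48  -48  -48
  Δ^4: 0  0
  Δ^5: 0
The third differences are constant (-48) and nonzero, while all higher differences vanish, so the minimal degree is 3.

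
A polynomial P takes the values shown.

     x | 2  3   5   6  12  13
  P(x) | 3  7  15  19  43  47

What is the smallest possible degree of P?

1

Divided differences on the nodes 2, 3, 5, 6, 12, 13:
  order 0: 3  7  15  19  43  47
  order 1: 4  4  4  4  4
  order 2: 0  0  0  0
  order 3: 0  0  0
  order 4: 0  0
  order 5: 0
The order-1 divided differences are all 4 (nonzero) and every higher order vanishes, so the data lies on a polynomial of degree exactly 1.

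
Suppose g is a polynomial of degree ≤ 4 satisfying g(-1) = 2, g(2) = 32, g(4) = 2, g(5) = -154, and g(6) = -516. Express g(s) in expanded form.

g(s) = -s^4 + 3s^3 + 3s^2 + 3s + 6

Using the Lagrange interpolation formula with nodes -1, 2, 4, 5, 6:
  L_0(s) = (s - 2)(s - 4)(s - 5)(s - 6) / 630
  L_1(s) = (s + 1)(s - 4)(s - 5)(s - 6) / -72
  L_2(s) = (s + 1)(s - 2)(s - 5)(s - 6) / 20
  L_3(s) = (s + 1)(s - 2)(s - 4)(s - 6) / -18
  L_4(s) = (s + 1)(s - 2)(s - 4)(s - 5) / 56
Then g(s) = 2·L_0(s) + 32·L_1(s) + 2·L_2(s) - 154·L_3(s) - 516·L_4(s).
Expanding and collecting terms gives g(s) = -s^4 + 3s^3 + 3s^2 + 3s + 6.
Check: g(-1) = 2. ✓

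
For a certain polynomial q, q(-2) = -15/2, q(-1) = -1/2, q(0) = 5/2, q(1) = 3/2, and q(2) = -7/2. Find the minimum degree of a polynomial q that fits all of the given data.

Forward differences of the values at n = -2, -1, 0, 1, 2:
  q  : -15/2  -1/2  5/2  3/2  -7/2
  Δ  : 7  3  -1  -5
  Δ^2: -4  -4  -4
  Δ^3: 0  0
  Δ^4: 0
The second differences are constant (-4) and nonzero, while all higher differences vanish, so the minimal degree is 2.

2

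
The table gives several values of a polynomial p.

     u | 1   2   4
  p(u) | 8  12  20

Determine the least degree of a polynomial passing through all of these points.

Divided differences on the nodes 1, 2, 4:
  order 0: 8  12  20
  order 1: 4  4
  order 2: 0
The order-1 divided differences are all 4 (nonzero) and every higher order vanishes, so the data lies on a polynomial of degree exactly 1.

1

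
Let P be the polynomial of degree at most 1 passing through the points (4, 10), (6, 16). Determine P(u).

P(u) = 3u - 2

Write P(u) = au + b. Substituting each data point gives a linear system:
  4a + b = 10
  6a + b = 16
Solving the system yields a = 3, b = -2.
So P(u) = 3u - 2.
Check: P(6) = 16. ✓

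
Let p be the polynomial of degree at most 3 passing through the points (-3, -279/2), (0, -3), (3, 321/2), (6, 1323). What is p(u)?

p(u) = 6u^3 + (3/2)u^2 - 4u - 3

Using the Lagrange interpolation formula with nodes -3, 0, 3, 6:
  L_0(u) = u(u - 3)(u - 6) / -162
  L_1(u) = (u + 3)(u - 3)(u - 6) / 54
  L_2(u) = (u + 3)u(u - 6) / -54
  L_3(u) = (u + 3)u(u - 3) / 162
Then p(u) = -279/2·L_0(u) - 3·L_1(u) + 321/2·L_2(u) + 1323·L_3(u).
Expanding and collecting terms gives p(u) = 6u^3 + (3/2)u^2 - 4u - 3.
Check: p(-3) = -279/2. ✓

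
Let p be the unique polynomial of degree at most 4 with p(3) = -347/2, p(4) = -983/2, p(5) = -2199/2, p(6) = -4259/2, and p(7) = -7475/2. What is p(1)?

Forward differences of the values at x = 3, 4, 5, 6, 7:
  p  : -347/2  -983/2  -2199/2  -4259/2  -7475/2
  Δ  : -318  -608  -1030  -1608
  Δ^2: -290  -422  -578
  Δ^3: -132  -156
  Δ^4: -24
The fourth differences are constant, confirming degree 4.
Interpolating (Newton forward form) and evaluating at x = 1 gives p(1) = 1/2.

1/2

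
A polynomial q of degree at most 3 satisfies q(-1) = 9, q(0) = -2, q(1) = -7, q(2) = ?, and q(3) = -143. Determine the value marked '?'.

-42

The 4 known points determine the degree-3 polynomial uniquely.
Write q(s) = as^3 + bs^2 + cs + d. Substituting each data point gives a linear system:
  -a + b - c + d = 9
  d = -2
  a + b + c + d = -7
  27a + 9b + 3c + d = -143
Solving the system yields a = -6, b = 3, c = -2, d = -2.
So q(s) = -6s³ + 3s² - 2s - 2.
Then q(2) = -42.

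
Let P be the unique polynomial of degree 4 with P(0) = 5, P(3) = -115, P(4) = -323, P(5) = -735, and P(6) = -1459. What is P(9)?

Write P(n) = an^4 + bn^3 + cn^2 + dn + e. Substituting each data point gives a linear system:
  e = 5
  81a + 27b + 9c + 3d + e = -115
  256a + 64b + 16c + 4d + e = -323
  625a + 125b + 25c + 5d + e = -735
  1296a + 216b + 36c + 6d + e = -1459
Solving the system yields a = -1, b = 0, c = -5, d = 2, e = 5.
So P(n) = -n⁴ - 5n² + 2n + 5.
Then P(9) = -6943.

-6943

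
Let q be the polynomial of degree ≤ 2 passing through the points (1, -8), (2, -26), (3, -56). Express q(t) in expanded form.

Using the Lagrange interpolation formula with nodes 1, 2, 3:
  L_0(t) = (t - 2)(t - 3) / 2
  L_1(t) = (t - 1)(t - 3) / -1
  L_2(t) = (t - 1)(t - 2) / 2
Then q(t) = -8·L_0(t) - 26·L_1(t) - 56·L_2(t).
Expanding and collecting terms gives q(t) = -6t^2 - 2.
Check: q(3) = -56. ✓

q(t) = -6t^2 - 2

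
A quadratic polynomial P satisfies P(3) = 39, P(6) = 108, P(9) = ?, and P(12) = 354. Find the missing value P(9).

213

On equispaced nodes a degree-2 polynomial has vanishing third forward difference, so
  - P(3) + 3·P(6) - 3·P(9) + P(12) = 0.
Substituting the known values and solving for P(9):
  -3·P(9) = -639
  P(9) = 213.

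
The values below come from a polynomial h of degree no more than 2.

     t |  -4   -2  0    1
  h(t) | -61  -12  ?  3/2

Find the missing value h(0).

The 3 known points determine the degree-2 polynomial uniquely.
Write h(t) = at^2 + bt + c. Substituting each data point gives a linear system:
  16a - 4b + c = -61
  4a - 2b + c = -12
  a + b + c = 3/2
Solving the system yields a = -4, b = 1/2, c = 5.
So h(t) = -4t^2 + (1/2)t + 5.
Then h(0) = 5.

5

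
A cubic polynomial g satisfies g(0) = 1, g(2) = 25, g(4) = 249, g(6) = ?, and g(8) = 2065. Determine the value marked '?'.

On equispaced nodes a degree-3 polynomial has vanishing fourth forward difference, so
  g(0) - 4·g(2) + 6·g(4) - 4·g(6) + g(8) = 0.
Substituting the known values and solving for g(6):
  -4·g(6) = -3460
  g(6) = 865.

865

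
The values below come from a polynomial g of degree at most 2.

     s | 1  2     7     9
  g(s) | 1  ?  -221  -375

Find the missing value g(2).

-11

The 3 known points determine the degree-2 polynomial uniquely.
Write g(s) = as^2 + bs + c. Substituting each data point gives a linear system:
  a + b + c = 1
  49a + 7b + c = -221
  81a + 9b + c = -375
Solving the system yields a = -5, b = 3, c = 3.
So g(s) = -5s^2 + 3s + 3.
Then g(2) = -11.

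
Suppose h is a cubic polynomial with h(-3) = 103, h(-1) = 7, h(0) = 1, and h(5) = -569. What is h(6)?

-959

Using the Lagrange interpolation formula with nodes -3, -1, 0, 5:
  L_0(u) = (u + 1)u(u - 5) / -48
  L_1(u) = (u + 3)u(u - 5) / 12
  L_2(u) = (u + 3)(u + 1)(u - 5) / -15
  L_3(u) = (u + 3)(u + 1)u / 240
Then h(u) = 103·L_0(u) + 7·L_1(u) + 1·L_2(u) - 569·L_3(u).
Expanding and collecting terms gives h(u) = -4u³ - 2u² - 4u + 1.
Evaluating at u = 6: h(6) = -959.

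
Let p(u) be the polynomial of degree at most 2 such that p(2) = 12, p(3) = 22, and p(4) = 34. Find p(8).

Using the Lagrange interpolation formula with nodes 2, 3, 4:
  L_0(u) = (u - 3)(u - 4) / 2
  L_1(u) = (u - 2)(u - 4) / -1
  L_2(u) = (u - 2)(u - 3) / 2
Then p(u) = 12·L_0(u) + 22·L_1(u) + 34·L_2(u).
Expanding and collecting terms gives p(u) = u² + 5u - 2.
Evaluating at u = 8: p(8) = 102.

102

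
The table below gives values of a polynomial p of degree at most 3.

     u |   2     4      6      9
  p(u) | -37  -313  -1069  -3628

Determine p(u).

p(u) = -5u^3 + 2u - 1

Using the Lagrange interpolation formula with nodes 2, 4, 6, 9:
  L_0(u) = (u - 4)(u - 6)(u - 9) / -56
  L_1(u) = (u - 2)(u - 6)(u - 9) / 20
  L_2(u) = (u - 2)(u - 4)(u - 9) / -24
  L_3(u) = (u - 2)(u - 4)(u - 6) / 105
Then p(u) = -37·L_0(u) - 313·L_1(u) - 1069·L_2(u) - 3628·L_3(u).
Expanding and collecting terms gives p(u) = -5u^3 + 2u - 1.
Check: p(6) = -1069. ✓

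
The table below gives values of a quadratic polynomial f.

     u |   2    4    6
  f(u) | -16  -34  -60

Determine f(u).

f(u) = -u^2 - 3u - 6

Write f(u) = au^2 + bu + c. Substituting each data point gives a linear system:
  4a + 2b + c = -16
  16a + 4b + c = -34
  36a + 6b + c = -60
Solving the system yields a = -1, b = -3, c = -6.
So f(u) = -u^2 - 3u - 6.
Check: f(6) = -60. ✓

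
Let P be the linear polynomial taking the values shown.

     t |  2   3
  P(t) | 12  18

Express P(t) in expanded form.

Write P(t) = at + b. Substituting each data point gives a linear system:
  2a + b = 12
  3a + b = 18
Solving the system yields a = 6, b = 0.
So P(t) = 6t.
Check: P(2) = 12. ✓

P(t) = 6t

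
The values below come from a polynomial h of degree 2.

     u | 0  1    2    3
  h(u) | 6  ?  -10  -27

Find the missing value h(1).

On equispaced nodes a degree-2 polynomial has vanishing third forward difference, so
  - h(0) + 3·h(1) - 3·h(2) + h(3) = 0.
Substituting the known values and solving for h(1):
  3·h(1) = 3
  h(1) = 1.

1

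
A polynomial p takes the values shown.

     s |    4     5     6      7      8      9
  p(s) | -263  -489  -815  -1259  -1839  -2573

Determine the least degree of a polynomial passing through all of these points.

3

Forward differences of the values at s = 4, 5, 6, 7, 8, 9:
  p  : -263  -489  -815  -1259  -1839  -2573
  Δ  : -226  -326  -444  -580  -734
  Δ^2: -100  -118  -136  -154
  Δ^3: -18  -18  -18
  Δ^4: 0  0
  Δ^5: 0
The third differences are constant (-18) and nonzero, while all higher differences vanish, so the minimal degree is 3.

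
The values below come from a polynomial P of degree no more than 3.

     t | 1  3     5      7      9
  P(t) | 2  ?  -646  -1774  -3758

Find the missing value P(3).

The 4 known points determine the degree-3 polynomial uniquely.
Write P(t) = at^3 + bt^2 + ct + d. Substituting each data point gives a linear system:
  a + b + c + d = 2
  125a + 25b + 5c + d = -646
  343a + 49b + 7c + d = -1774
  729a + 81b + 9c + d = -3758
Solving the system yields a = -5, b = -2, c = 5, d = 4.
So P(t) = -5t^3 - 2t^2 + 5t + 4.
Then P(3) = -134.

-134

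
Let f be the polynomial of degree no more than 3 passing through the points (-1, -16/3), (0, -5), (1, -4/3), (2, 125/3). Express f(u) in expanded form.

Using the Lagrange interpolation formula with nodes -1, 0, 1, 2:
  L_0(u) = u(u - 1)(u - 2) / -6
  L_1(u) = (u + 1)(u - 1)(u - 2) / 2
  L_2(u) = (u + 1)u(u - 2) / -2
  L_3(u) = (u + 1)u(u - 1) / 6
Then f(u) = -16/3·L_0(u) - 5·L_1(u) - 4/3·L_2(u) + 125/3·L_3(u).
Expanding and collecting terms gives f(u) = 6u^3 + (5/3)u^2 - 4u - 5.
Check: f(2) = 125/3. ✓

f(u) = 6u^3 + (5/3)u^2 - 4u - 5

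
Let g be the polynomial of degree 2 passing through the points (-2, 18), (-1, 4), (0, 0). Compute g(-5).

120

Write g(u) = au^2 + bu + c. Substituting each data point gives a linear system:
  4a - 2b + c = 18
  a - b + c = 4
  c = 0
Solving the system yields a = 5, b = 1, c = 0.
So g(u) = 5u² + u.
Then g(-5) = 120.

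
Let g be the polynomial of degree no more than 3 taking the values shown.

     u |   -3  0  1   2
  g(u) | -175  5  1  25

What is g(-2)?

-47

Using the Lagrange interpolation formula with nodes -3, 0, 1, 2:
  L_0(u) = u(u - 1)(u - 2) / -60
  L_1(u) = (u + 3)(u - 1)(u - 2) / 6
  L_2(u) = (u + 3)u(u - 2) / -4
  L_3(u) = (u + 3)u(u - 1) / 10
Then g(u) = -175·L_0(u) + 5·L_1(u) + 1·L_2(u) + 25·L_3(u).
Expanding and collecting terms gives g(u) = 6u^3 - 4u^2 - 6u + 5.
Evaluating at u = -2: g(-2) = -47.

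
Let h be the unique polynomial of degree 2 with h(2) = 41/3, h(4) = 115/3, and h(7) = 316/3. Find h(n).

Write h(n) = an^2 + bn + c. Substituting each data point gives a linear system:
  4a + 2b + c = 41/3
  16a + 4b + c = 115/3
  49a + 7b + c = 316/3
Solving the system yields a = 2, b = 1/3, c = 5.
So h(n) = 2n^2 + (1/3)n + 5.
Check: h(4) = 115/3. ✓

h(n) = 2n^2 + (1/3)n + 5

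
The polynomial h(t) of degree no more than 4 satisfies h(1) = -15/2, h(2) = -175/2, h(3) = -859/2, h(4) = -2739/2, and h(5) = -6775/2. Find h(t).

Using the Lagrange interpolation formula with nodes 1, 2, 3, 4, 5:
  L_0(t) = (t - 2)(t - 3)(t - 4)(t - 5) / 24
  L_1(t) = (t - 1)(t - 3)(t - 4)(t - 5) / -6
  L_2(t) = (t - 1)(t - 2)(t - 4)(t - 5) / 4
  L_3(t) = (t - 1)(t - 2)(t - 3)(t - 5) / -6
  L_4(t) = (t - 1)(t - 2)(t - 3)(t - 4) / 24
Then h(t) = -15/2·L_0(t) - 175/2·L_1(t) - 859/2·L_2(t) - 2739/2·L_3(t) - 6775/2·L_4(t).
Expanding and collecting terms gives h(t) = -6t⁴ + 4t³ - 5t² - 3t + 5/2.
Check: h(4) = -2739/2. ✓

h(t) = -6t^4 + 4t^3 - 5t^2 - 3t + 5/2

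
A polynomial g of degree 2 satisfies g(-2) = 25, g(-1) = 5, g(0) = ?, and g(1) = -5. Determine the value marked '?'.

-5

On equispaced nodes a degree-2 polynomial has vanishing third forward difference, so
  - g(-2) + 3·g(-1) - 3·g(0) + g(1) = 0.
Substituting the known values and solving for g(0):
  -3·g(0) = 15
  g(0) = -5.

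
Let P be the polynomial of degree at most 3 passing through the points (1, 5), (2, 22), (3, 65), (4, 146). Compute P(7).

737

Write P(u) = au^3 + bu^2 + cu + d. Substituting each data point gives a linear system:
  a + b + c + d = 5
  8a + 4b + 2c + d = 22
  27a + 9b + 3c + d = 65
  64a + 16b + 4c + d = 146
Solving the system yields a = 2, b = 1, c = 0, d = 2.
So P(u) = 2u^3 + u^2 + 2.
Then P(7) = 737.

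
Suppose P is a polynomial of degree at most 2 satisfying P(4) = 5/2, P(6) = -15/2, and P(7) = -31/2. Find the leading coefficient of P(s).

Write P(s) = as^2 + bs + c. Substituting each data point gives a linear system:
  16a + 4b + c = 5/2
  36a + 6b + c = -15/2
  49a + 7b + c = -31/2
Solving the system yields a = -1, b = 5, c = -3/2.
So P(s) = -s^2 + 5s - 3/2.
The leading coefficient is -1.

-1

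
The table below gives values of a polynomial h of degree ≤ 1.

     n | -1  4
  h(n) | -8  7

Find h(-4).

Write h(n) = an + b. Substituting each data point gives a linear system:
  -a + b = -8
  4a + b = 7
Solving the system yields a = 3, b = -5.
So h(n) = 3n - 5.
Then h(-4) = -17.

-17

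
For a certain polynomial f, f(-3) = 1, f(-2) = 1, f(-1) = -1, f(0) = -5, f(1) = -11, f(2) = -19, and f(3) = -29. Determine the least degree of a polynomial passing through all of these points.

Forward differences of the values at u = -3, -2, -1, 0, 1, 2, 3:
  f  : 1  1  -1  -5  -11  -19  -29
  Δ  : 0  -2  -4  -6  -8  -10
  Δ^2: -2  -2  -2  -2  -2
  Δ^3: 0  0  0  0
  Δ^4: 0  0  0
  Δ^5: 0  0
  Δ^6: 0
The second differences are constant (-2) and nonzero, while all higher differences vanish, so the minimal degree is 2.

2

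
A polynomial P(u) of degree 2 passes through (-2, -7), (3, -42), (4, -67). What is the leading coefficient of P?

Write P(u) = au^2 + bu + c. Substituting each data point gives a linear system:
  4a - 2b + c = -7
  9a + 3b + c = -42
  16a + 4b + c = -67
Solving the system yields a = -3, b = -4, c = -3.
So P(u) = -3u^2 - 4u - 3.
The leading coefficient is -3.

-3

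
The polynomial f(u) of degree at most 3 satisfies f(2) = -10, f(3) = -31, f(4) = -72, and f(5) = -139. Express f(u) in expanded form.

Using the Lagrange interpolation formula with nodes 2, 3, 4, 5:
  L_0(u) = (u - 3)(u - 4)(u - 5) / -6
  L_1(u) = (u - 2)(u - 4)(u - 5) / 2
  L_2(u) = (u - 2)(u - 3)(u - 5) / -2
  L_3(u) = (u - 2)(u - 3)(u - 4) / 6
Then f(u) = -10·L_0(u) - 31·L_1(u) - 72·L_2(u) - 139·L_3(u).
Expanding and collecting terms gives f(u) = -u^3 - u^2 + 3u - 4.
Check: f(3) = -31. ✓

f(u) = -u^3 - u^2 + 3u - 4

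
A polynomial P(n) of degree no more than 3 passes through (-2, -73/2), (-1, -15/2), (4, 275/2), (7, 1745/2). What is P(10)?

5375/2

Write P(n) = an^3 + bn^2 + cn + d. Substituting each data point gives a linear system:
  -8a + 4b - 2c + d = -73/2
  -a + b - c + d = -15/2
  64a + 16b + 4c + d = 275/2
  343a + 49b + 7c + d = 1745/2
Solving the system yields a = 3, b = -3, c = -1, d = -5/2.
So P(n) = 3n^3 - 3n^2 - n - 5/2.
Then P(10) = 5375/2.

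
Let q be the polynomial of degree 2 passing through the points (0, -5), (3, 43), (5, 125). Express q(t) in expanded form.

Write q(t) = at^2 + bt + c. Substituting each data point gives a linear system:
  c = -5
  9a + 3b + c = 43
  25a + 5b + c = 125
Solving the system yields a = 5, b = 1, c = -5.
So q(t) = 5t² + t - 5.
Check: q(3) = 43. ✓

q(t) = 5t^2 + t - 5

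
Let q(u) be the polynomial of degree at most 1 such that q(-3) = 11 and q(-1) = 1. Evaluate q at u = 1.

-9

Write q(u) = au + b. Substituting each data point gives a linear system:
  -3a + b = 11
  -a + b = 1
Solving the system yields a = -5, b = -4.
So q(u) = -5u - 4.
Then q(1) = -9.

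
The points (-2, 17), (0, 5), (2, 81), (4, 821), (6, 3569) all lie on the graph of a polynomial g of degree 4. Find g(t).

Write g(t) = at^4 + bt^3 + ct^2 + dt + e. Substituting each data point gives a linear system:
  16a - 8b + 4c - 2d + e = 17
  e = 5
  16a + 8b + 4c + 2d + e = 81
  256a + 64b + 16c + 4d + e = 821
  1296a + 216b + 36c + 6d + e = 3569
Solving the system yields a = 2, b = 4, c = 3, d = 0, e = 5.
So g(t) = 2t⁴ + 4t³ + 3t² + 5.
Check: g(0) = 5. ✓

g(t) = 2t^4 + 4t^3 + 3t^2 + 5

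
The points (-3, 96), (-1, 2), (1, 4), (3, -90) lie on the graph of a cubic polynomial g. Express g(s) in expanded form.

g(s) = -4s^3 + 5s + 3

Write g(s) = as^3 + bs^2 + cs + d. Substituting each data point gives a linear system:
  -27a + 9b - 3c + d = 96
  -a + b - c + d = 2
  a + b + c + d = 4
  27a + 9b + 3c + d = -90
Solving the system yields a = -4, b = 0, c = 5, d = 3.
So g(s) = -4s^3 + 5s + 3.
Check: g(3) = -90. ✓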